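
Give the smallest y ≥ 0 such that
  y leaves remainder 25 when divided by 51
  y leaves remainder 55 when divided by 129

1861

gcd(51, 129) = 3 and 3 | (55 − 25), so the pair is consistent; merging gives y ≡ 1861 (mod 2193), where 2193 = lcm(51, 129).
The solution is unique modulo lcm(51, 129) = 2193.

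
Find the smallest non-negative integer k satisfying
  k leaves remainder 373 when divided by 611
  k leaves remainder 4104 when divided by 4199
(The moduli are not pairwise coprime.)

gcd(611, 4199) = 13 and 13 | (4104 − 373), so the pair is consistent; merging gives k ≡ 172064 (mod 197353), where 197353 = lcm(611, 4199).
The solution is unique modulo lcm(611, 4199) = 197353.

172064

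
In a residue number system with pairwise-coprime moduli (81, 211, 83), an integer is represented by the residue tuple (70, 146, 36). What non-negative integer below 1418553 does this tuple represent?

1036789

From x ≡ 70 (mod 81) write x = 70 + 81t. Substituting into x ≡ 146 (mod 211) gives 81t ≡ 76 (mod 211), and since 81⁻¹ ≡ 99 (mod 211), t ≡ 139. Hence x ≡ 70 + 81·139 = 11329 (mod 17091).
From x ≡ 11329 (mod 17091) write x = 11329 + 17091t. Substituting into x ≡ 36 (mod 83) gives 17091t ≡ 78 (mod 83), and since 76⁻¹ ≡ 71 (mod 83), t ≡ 60. Hence x ≡ 11329 + 17091·60 = 1036789 (mod 1418553).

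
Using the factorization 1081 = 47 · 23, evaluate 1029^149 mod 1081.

Mod 47: 1029 ≡ 42; by Fermat, exponent reduces to 149 mod 46 = 11; 42^11 ≡ 34 (mod 47).
Mod 23: 1029 ≡ 17; by Fermat, exponent reduces to 149 mod 22 = 17; 17^17 ≡ 11 (mod 23).
Combine by CRT: x ≡ 34 (mod 47), x ≡ 11 (mod 23) ⇒ x ≡ 34 (mod 1081).

34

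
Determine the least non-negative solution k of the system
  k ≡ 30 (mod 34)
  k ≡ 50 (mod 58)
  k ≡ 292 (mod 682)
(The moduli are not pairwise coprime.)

223988

gcd(34, 58) = 2 and 2 | (50 − 30), so the pair is consistent; merging gives k ≡ 166 (mod 986), where 986 = lcm(34, 58).
gcd(986, 682) = 2 and 2 | (292 − 166), so the pair is consistent; merging gives k ≡ 223988 (mod 336226), where 336226 = lcm(986, 682).
The solution is unique modulo lcm(34, 58, 682) = 336226.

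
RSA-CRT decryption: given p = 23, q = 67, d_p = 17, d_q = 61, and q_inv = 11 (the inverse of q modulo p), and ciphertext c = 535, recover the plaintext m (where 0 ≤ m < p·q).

334

m₁ = c^(d_p) mod p: c ≡ 6 (mod 23), and 6^17 mod 23 = 12.
m₂ = c^(d_q) mod q: c ≡ 66 (mod 67), and 66^61 mod 67 = 66.
h = q_inv·(m₁ − m₂) mod p = 11·(12 − 66) mod 23 = 4.
m = m₂ + h·q = 66 + 4·67 = 334.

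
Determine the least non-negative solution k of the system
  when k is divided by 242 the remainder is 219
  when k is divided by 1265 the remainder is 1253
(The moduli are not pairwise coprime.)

16433

gcd(242, 1265) = 11 and 11 | (1253 − 219), so the pair is consistent; merging gives k ≡ 16433 (mod 27830), where 27830 = lcm(242, 1265).
The solution is unique modulo lcm(242, 1265) = 27830.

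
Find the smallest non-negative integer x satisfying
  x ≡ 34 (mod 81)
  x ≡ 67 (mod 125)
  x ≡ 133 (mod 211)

1597192

The moduli are pairwise coprime; N = 81·125·211 = 2136375.
N/81 = 26375; 26375 ≡ 50 (mod 81); 50·47 ≡ 1, so inverse 47.
N/125 = 17091; 17091 ≡ 91 (mod 125); 91·11 ≡ 1, so inverse 11.
N/211 = 10125; 10125 ≡ 208 (mod 211); 208·70 ≡ 1, so inverse 70.
x ≡ 34·26375·47 + 67·17091·11 + 133·10125·70 = 149007067.
149007067 mod 2136375 = 1597192.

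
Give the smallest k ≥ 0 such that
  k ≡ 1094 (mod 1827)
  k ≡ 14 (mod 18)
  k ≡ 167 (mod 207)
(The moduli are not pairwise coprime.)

gcd(1827, 18) = 9 and 9 | (14 − 1094), so the pair is consistent; merging gives k ≡ 1094 (mod 3654), where 3654 = lcm(1827, 18).
gcd(3654, 207) = 9 and 9 | (167 − 1094), so the pair is consistent; merging gives k ≡ 37634 (mod 84042), where 84042 = lcm(3654, 207).
The solution is unique modulo lcm(1827, 18, 207) = 84042.

37634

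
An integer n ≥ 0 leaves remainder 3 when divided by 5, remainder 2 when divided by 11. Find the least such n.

From n ≡ 3 (mod 5) write n = 3 + 5t. Substituting into n ≡ 2 (mod 11) gives 5t ≡ 10 (mod 11), and since 5⁻¹ ≡ 9 (mod 11), t ≡ 2. Hence n ≡ 3 + 5·2 = 13 (mod 55).

13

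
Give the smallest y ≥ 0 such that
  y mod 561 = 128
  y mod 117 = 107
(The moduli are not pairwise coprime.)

gcd(561, 117) = 3 and 3 | (107 − 128), so the pair is consistent; merging gives y ≡ 19763 (mod 21879), where 21879 = lcm(561, 117).
The solution is unique modulo lcm(561, 117) = 21879.

19763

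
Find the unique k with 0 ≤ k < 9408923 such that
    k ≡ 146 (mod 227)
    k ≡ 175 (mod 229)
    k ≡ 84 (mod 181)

From k ≡ 146 (mod 227) write k = 146 + 227t. Substituting into k ≡ 175 (mod 229) gives 227t ≡ 29 (mod 229), and since 227⁻¹ ≡ 114 (mod 229), t ≡ 100. Hence k ≡ 146 + 227·100 = 22846 (mod 51983).
From k ≡ 22846 (mod 51983) write k = 22846 + 51983t. Substituting into k ≡ 84 (mod 181) gives 51983t ≡ 44 (mod 181), and since 36⁻¹ ≡ 176 (mod 181), t ≡ 142. Hence k ≡ 22846 + 51983·142 = 7404432 (mod 9408923).

7404432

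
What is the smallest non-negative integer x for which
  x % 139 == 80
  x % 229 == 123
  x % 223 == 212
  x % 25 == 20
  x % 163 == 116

The moduli are pairwise coprime; N = 139·229·223·25·163 = 28925625475.
N/139 = 208098025; 208098025 ≡ 13 (mod 139); 13·107 ≡ 1, so inverse 107.
N/229 = 126312775; 126312775 ≡ 39 (mod 229); 39·47 ≡ 1, so inverse 47.
N/223 = 129711325; 129711325 ≡ 30 (mod 223); 30·171 ≡ 1, so inverse 171.
N/25 = 1157025019; 1157025019 ≡ 19 (mod 25); 19·4 ≡ 1, so inverse 4.
N/163 = 177457825; 177457825 ≡ 51 (mod 163); 51·16 ≡ 1, so inverse 16.
x ≡ 80·208098025·107 + 123·126312775·47 + 212·129711325·171 + 20·1157025019·4 + 116·177457825·16 = 7635751924895.
7635751924895 mod 28925625475 = 28312424970.

28312424970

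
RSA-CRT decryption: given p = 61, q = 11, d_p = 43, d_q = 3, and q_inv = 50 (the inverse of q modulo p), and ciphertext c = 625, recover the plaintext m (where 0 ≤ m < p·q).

m₁ = c^(d_p) mod p: c ≡ 15 (mod 61), and 15^43 mod 61 = 16.
m₂ = c^(d_q) mod q: c ≡ 9 (mod 11), and 9^3 mod 11 = 3.
h = q_inv·(m₁ − m₂) mod p = 50·(16 − 3) mod 61 = 40.
m = m₂ + h·q = 3 + 40·11 = 443.

443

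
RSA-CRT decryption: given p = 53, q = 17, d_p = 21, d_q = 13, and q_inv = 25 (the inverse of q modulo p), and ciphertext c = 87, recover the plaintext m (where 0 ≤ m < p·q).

m₁ = c^(d_p) mod p: c ≡ 34 (mod 53), and 34^21 mod 53 = 33.
m₂ = c^(d_q) mod q: c ≡ 2 (mod 17), and 2^13 mod 17 = 15.
h = q_inv·(m₁ − m₂) mod p = 25·(33 − 15) mod 53 = 26.
m = m₂ + h·q = 15 + 26·17 = 457.

457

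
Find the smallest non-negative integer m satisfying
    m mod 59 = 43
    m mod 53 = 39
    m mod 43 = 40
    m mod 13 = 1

823447

The moduli are pairwise coprime; N = 59·53·43·13 = 1747993.
N/59 = 29627; 29627 ≡ 9 (mod 59); 9·46 ≡ 1, so inverse 46.
N/53 = 32981; 32981 ≡ 15 (mod 53); 15·46 ≡ 1, so inverse 46.
N/43 = 40651; 40651 ≡ 16 (mod 43); 16·35 ≡ 1, so inverse 35.
N/13 = 134461; 134461 ≡ 2 (mod 13); 2·7 ≡ 1, so inverse 7.
m ≡ 43·29627·46 + 39·32981·46 + 40·40651·35 + 1·134461·7 = 175622747.
175622747 mod 1747993 = 823447.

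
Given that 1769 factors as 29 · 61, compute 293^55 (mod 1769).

1112

Mod 29: 293 ≡ 3; by Fermat, exponent reduces to 55 mod 28 = 27; 3^27 ≡ 10 (mod 29).
Mod 61: 293 ≡ 49; 49^55 ≡ 14 (mod 61).
Combine by CRT: x ≡ 10 (mod 29), x ≡ 14 (mod 61) ⇒ x ≡ 1112 (mod 1769).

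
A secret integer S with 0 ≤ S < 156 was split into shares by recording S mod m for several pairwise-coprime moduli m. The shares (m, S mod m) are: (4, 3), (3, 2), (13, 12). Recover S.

From S ≡ 3 (mod 4) write S = 3 + 4t. Substituting into S ≡ 2 (mod 3) gives 4t ≡ 2 (mod 3), and since 1⁻¹ ≡ 1 (mod 3), t ≡ 2. Hence S ≡ 3 + 4·2 = 11 (mod 12).
From S ≡ 11 (mod 12) write S = 11 + 12t. Substituting into S ≡ 12 (mod 13) gives 12t ≡ 1 (mod 13), and since 12⁻¹ ≡ 12 (mod 13), t ≡ 12. Hence S ≡ 11 + 12·12 = 155 (mod 156).

155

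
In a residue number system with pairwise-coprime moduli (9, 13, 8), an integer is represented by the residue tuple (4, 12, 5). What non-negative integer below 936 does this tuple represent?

805

The moduli are pairwise coprime; N = 9·13·8 = 936.
N/9 = 104; 104 ≡ 5 (mod 9); 5·2 ≡ 1, so inverse 2.
N/13 = 72; 72 ≡ 7 (mod 13); 7·2 ≡ 1, so inverse 2.
N/8 = 117; 117 ≡ 5 (mod 8); 5·5 ≡ 1, so inverse 5.
x ≡ 4·104·2 + 12·72·2 + 5·117·5 = 5485.
5485 mod 936 = 805.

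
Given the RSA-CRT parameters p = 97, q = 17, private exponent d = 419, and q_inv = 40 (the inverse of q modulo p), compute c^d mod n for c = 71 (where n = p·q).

1557

d_p = d mod (p−1) = 419 mod 96 = 35; d_q = d mod (q−1) = 3.
m₁ = c^(d_p) mod p: c ≡ 71 (mod 97), and 71^35 mod 97 = 5.
m₂ = c^(d_q) mod q: c ≡ 3 (mod 17), and 3^3 mod 17 = 10.
h = q_inv·(m₁ − m₂) mod p = 40·(5 − 10) mod 97 = 91.
m = m₂ + h·q = 10 + 91·17 = 1557.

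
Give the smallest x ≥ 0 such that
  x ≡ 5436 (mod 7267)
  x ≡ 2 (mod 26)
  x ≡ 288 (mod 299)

Combine the congruences pairwise.
gcd(7267, 26) = 13 and 13 | (2 − 5436), so the pair is consistent; merging gives x ≡ 5436 (mod 14534), where 14534 = lcm(7267, 26).
gcd(14534, 299) = 13 and 13 | (288 − 5436), so the pair is consistent; merging gives x ≡ 310650 (mod 334282), where 334282 = lcm(14534, 299).
The solution is unique modulo lcm(7267, 26, 299) = 334282.

310650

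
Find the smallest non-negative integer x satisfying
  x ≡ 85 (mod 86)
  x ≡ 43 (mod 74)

1375

gcd(86, 74) = 2 and 2 | (43 − 85), so the pair is consistent; merging gives x ≡ 1375 (mod 3182), where 3182 = lcm(86, 74).
The solution is unique modulo lcm(86, 74) = 3182.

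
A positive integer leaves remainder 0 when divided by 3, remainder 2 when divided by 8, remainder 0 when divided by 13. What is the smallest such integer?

The moduli are pairwise coprime; M = 3·8·13 = 312.
M/3 = 104; 104 ≡ 2 (mod 3); 2·2 ≡ 1, so inverse 2.
M/8 = 39; 39 ≡ 7 (mod 8); 7·7 ≡ 1, so inverse 7.
M/13 = 24; 24 ≡ 11 (mod 13); 11·6 ≡ 1, so inverse 6.
n ≡ 0·104·2 + 2·39·7 + 0·24·6 = 546.
546 mod 312 = 234.

234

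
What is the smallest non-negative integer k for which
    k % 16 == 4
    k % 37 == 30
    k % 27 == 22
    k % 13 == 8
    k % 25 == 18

Combine the congruences pairwise.
From k ≡ 4 (mod 16) write k = 4 + 16t. Substituting into k ≡ 30 (mod 37) gives 16t ≡ 26 (mod 37), and since 16⁻¹ ≡ 7 (mod 37), t ≡ 34. Hence k ≡ 4 + 16·34 = 548 (mod 592).
From k ≡ 548 (mod 592) write k = 548 + 592t. Substituting into k ≡ 22 (mod 27) gives 592t ≡ 14 (mod 27), and since 25⁻¹ ≡ 13 (mod 27), t ≡ 20. Hence k ≡ 548 + 592·20 = 12388 (mod 15984).
From k ≡ 12388 (mod 15984) write k = 12388 + 15984t. Substituting into k ≡ 8 (mod 13) gives 15984t ≡ 9 (mod 13), and since 7⁻¹ ≡ 2 (mod 13), t ≡ 5. Hence k ≡ 12388 + 15984·5 = 92308 (mod 207792).
From k ≡ 92308 (mod 207792) write k = 92308 + 207792t. Substituting into k ≡ 18 (mod 25) gives 207792t ≡ 10 (mod 25), and since 17⁻¹ ≡ 3 (mod 25), t ≡ 5. Hence k ≡ 92308 + 207792·5 = 1131268 (mod 5194800).

1131268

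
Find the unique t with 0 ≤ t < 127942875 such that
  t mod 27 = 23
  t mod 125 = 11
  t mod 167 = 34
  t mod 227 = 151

33012761

The moduli are pairwise coprime; N = 27·125·167·227 = 127942875.
N/27 = 4738625; 4738625 ≡ 17 (mod 27); 17·8 ≡ 1, so inverse 8.
N/125 = 1023543; 1023543 ≡ 43 (mod 125); 43·32 ≡ 1, so inverse 32.
N/167 = 766125; 766125 ≡ 96 (mod 167); 96·127 ≡ 1, so inverse 127.
N/227 = 563625; 563625 ≡ 211 (mod 227); 211·156 ≡ 1, so inverse 156.
t ≡ 23·4738625·8 + 11·1023543·32 + 34·766125·127 + 151·563625·156 = 17817072386.
17817072386 mod 127942875 = 33012761.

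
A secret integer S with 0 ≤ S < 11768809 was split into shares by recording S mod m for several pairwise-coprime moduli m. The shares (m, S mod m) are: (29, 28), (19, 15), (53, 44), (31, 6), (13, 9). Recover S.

From S ≡ 28 (mod 29) write S = 28 + 29t. Substituting into S ≡ 15 (mod 19) gives 29t ≡ 6 (mod 19), and since 10⁻¹ ≡ 2 (mod 19), t ≡ 12. Hence S ≡ 28 + 29·12 = 376 (mod 551).
From S ≡ 376 (mod 551) write S = 376 + 551t. Substituting into S ≡ 44 (mod 53) gives 551t ≡ 39 (mod 53), and since 21⁻¹ ≡ 48 (mod 53), t ≡ 17. Hence S ≡ 376 + 551·17 = 9743 (mod 29203).
From S ≡ 9743 (mod 29203) write S = 9743 + 29203t. Substituting into S ≡ 6 (mod 31) gives 29203t ≡ 28 (mod 31), and since 1⁻¹ ≡ 1 (mod 31), t ≡ 28. Hence S ≡ 9743 + 29203·28 = 827427 (mod 905293).
From S ≡ 827427 (mod 905293) write S = 827427 + 905293t. Substituting into S ≡ 9 (mod 13) gives 905293t ≡ 6 (mod 13), and since 12⁻¹ ≡ 12 (mod 13), t ≡ 7. Hence S ≡ 827427 + 905293·7 = 7164478 (mod 11768809).

7164478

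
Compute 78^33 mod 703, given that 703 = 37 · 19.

Mod 37: 78 ≡ 4; 4^33 ≡ 11 (mod 37).
Mod 19: 78 ≡ 2; by Fermat, exponent reduces to 33 mod 18 = 15; 2^15 ≡ 12 (mod 19).
Combine by CRT: x ≡ 11 (mod 37), x ≡ 12 (mod 19) ⇒ x ≡ 677 (mod 703).

677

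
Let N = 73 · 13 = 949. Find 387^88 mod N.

Mod 73: 387 ≡ 22; by Fermat, exponent reduces to 88 mod 72 = 16; 22^16 ≡ 1 (mod 73).
Mod 13: 387 ≡ 10; by Fermat, exponent reduces to 88 mod 12 = 4; 10^4 ≡ 3 (mod 13).
Combine by CRT: x ≡ 1 (mod 73), x ≡ 3 (mod 13) ⇒ x ≡ 731 (mod 949).

731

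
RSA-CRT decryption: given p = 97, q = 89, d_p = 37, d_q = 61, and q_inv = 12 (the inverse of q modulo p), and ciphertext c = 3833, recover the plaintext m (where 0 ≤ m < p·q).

2375

m₁ = c^(d_p) mod p: c ≡ 50 (mod 97), and 50^37 mod 97 = 47.
m₂ = c^(d_q) mod q: c ≡ 6 (mod 89), and 6^61 mod 89 = 61.
h = q_inv·(m₁ − m₂) mod p = 12·(47 − 61) mod 97 = 26.
m = m₂ + h·q = 61 + 26·89 = 2375.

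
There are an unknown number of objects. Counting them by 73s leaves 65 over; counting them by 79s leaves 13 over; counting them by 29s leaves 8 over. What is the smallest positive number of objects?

89125

From N ≡ 65 (mod 73) write N = 65 + 73t. Substituting into N ≡ 13 (mod 79) gives 73t ≡ 27 (mod 79), and since 73⁻¹ ≡ 13 (mod 79), t ≡ 35. Hence N ≡ 65 + 73·35 = 2620 (mod 5767).
From N ≡ 2620 (mod 5767) write N = 2620 + 5767t. Substituting into N ≡ 8 (mod 29) gives 5767t ≡ 27 (mod 29), and since 25⁻¹ ≡ 7 (mod 29), t ≡ 15. Hence N ≡ 2620 + 5767·15 = 89125 (mod 167243).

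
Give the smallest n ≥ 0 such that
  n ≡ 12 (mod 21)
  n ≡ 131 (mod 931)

gcd(21, 931) = 7 and 7 | (131 − 12), so the pair is consistent; merging gives n ≡ 1062 (mod 2793), where 2793 = lcm(21, 931).
The solution is unique modulo lcm(21, 931) = 2793.

1062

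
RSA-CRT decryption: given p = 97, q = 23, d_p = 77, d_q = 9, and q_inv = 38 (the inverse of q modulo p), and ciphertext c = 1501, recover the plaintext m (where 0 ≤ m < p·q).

1580

m₁ = c^(d_p) mod p: c ≡ 46 (mod 97), and 46^77 mod 97 = 28.
m₂ = c^(d_q) mod q: c ≡ 6 (mod 23), and 6^9 mod 23 = 16.
h = q_inv·(m₁ − m₂) mod p = 38·(28 − 16) mod 97 = 68.
m = m₂ + h·q = 16 + 68·23 = 1580.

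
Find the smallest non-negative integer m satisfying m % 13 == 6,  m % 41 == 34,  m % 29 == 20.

From m ≡ 6 (mod 13) write m = 6 + 13t. Substituting into m ≡ 34 (mod 41) gives 13t ≡ 28 (mod 41), and since 13⁻¹ ≡ 19 (mod 41), t ≡ 40. Hence m ≡ 6 + 13·40 = 526 (mod 533).
From m ≡ 526 (mod 533) write m = 526 + 533t. Substituting into m ≡ 20 (mod 29) gives 533t ≡ 16 (mod 29), and since 11⁻¹ ≡ 8 (mod 29), t ≡ 12. Hence m ≡ 526 + 533·12 = 6922 (mod 15457).

6922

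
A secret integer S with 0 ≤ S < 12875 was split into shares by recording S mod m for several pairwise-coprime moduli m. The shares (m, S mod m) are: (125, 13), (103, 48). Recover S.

3138

Combine the congruences pairwise.
From S ≡ 13 (mod 125) write S = 13 + 125t. Substituting into S ≡ 48 (mod 103) gives 125t ≡ 35 (mod 103), and since 22⁻¹ ≡ 89 (mod 103), t ≡ 25. Hence S ≡ 13 + 125·25 = 3138 (mod 12875).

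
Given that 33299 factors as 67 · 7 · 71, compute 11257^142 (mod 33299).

17354

Mod 67: 11257 ≡ 1; by Fermat, exponent reduces to 142 mod 66 = 10; 1^10 ≡ 1 (mod 67).
Mod 7: 11257 ≡ 1; by Fermat, exponent reduces to 142 mod 6 = 4; 1^4 ≡ 1 (mod 7).
Mod 71: 11257 ≡ 39; by Fermat, exponent reduces to 142 mod 70 = 2; 39^2 ≡ 30 (mod 71).
Combine by CRT: x ≡ 1 (mod 67), x ≡ 1 (mod 7), x ≡ 30 (mod 71) ⇒ x ≡ 17354 (mod 33299).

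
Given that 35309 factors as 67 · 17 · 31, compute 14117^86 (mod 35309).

22330

Mod 67: 14117 ≡ 47; by Fermat, exponent reduces to 86 mod 66 = 20; 47^20 ≡ 19 (mod 67).
Mod 17: 14117 ≡ 7; by Fermat, exponent reduces to 86 mod 16 = 6; 7^6 ≡ 9 (mod 17).
Mod 31: 14117 ≡ 12; by Fermat, exponent reduces to 86 mod 30 = 26; 12^26 ≡ 10 (mod 31).
Combine by CRT: x ≡ 19 (mod 67), x ≡ 9 (mod 17), x ≡ 10 (mod 31) ⇒ x ≡ 22330 (mod 35309).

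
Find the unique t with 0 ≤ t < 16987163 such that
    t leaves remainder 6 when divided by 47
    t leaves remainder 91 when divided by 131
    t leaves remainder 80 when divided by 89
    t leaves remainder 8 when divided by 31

8353175

The moduli are pairwise coprime; N = 47·131·89·31 = 16987163.
N/47 = 361429; 361429 ≡ 46 (mod 47); 46·46 ≡ 1, so inverse 46.
N/131 = 129673; 129673 ≡ 114 (mod 131); 114·77 ≡ 1, so inverse 77.
N/89 = 190867; 190867 ≡ 51 (mod 89); 51·7 ≡ 1, so inverse 7.
N/31 = 547973; 547973 ≡ 17 (mod 31); 17·11 ≡ 1, so inverse 11.
t ≡ 6·361429·46 + 91·129673·77 + 80·190867·7 + 8·547973·11 = 1163480259.
1163480259 mod 16987163 = 8353175.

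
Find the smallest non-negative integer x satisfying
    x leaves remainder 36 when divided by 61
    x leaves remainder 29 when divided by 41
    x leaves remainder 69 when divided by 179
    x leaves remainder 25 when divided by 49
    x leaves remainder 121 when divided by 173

2690156522

The moduli are pairwise coprime; N = 61·41·179·49·173 = 3794974883.
N/61 = 62212703; 62212703 ≡ 23 (mod 61); 23·8 ≡ 1, so inverse 8.
N/41 = 92560363; 92560363 ≡ 34 (mod 41); 34·35 ≡ 1, so inverse 35.
N/179 = 21200977; 21200977 ≡ 38 (mod 179); 38·33 ≡ 1, so inverse 33.
N/49 = 77448467; 77448467 ≡ 47 (mod 49); 47·24 ≡ 1, so inverse 24.
N/173 = 21936271; 21936271 ≡ 44 (mod 173); 44·59 ≡ 1, so inverse 59.
x ≡ 36·62212703·8 + 29·92560363·35 + 69·21200977·33 + 25·77448467·24 + 121·21936271·59 = 363212770407.
363212770407 mod 3794974883 = 2690156522.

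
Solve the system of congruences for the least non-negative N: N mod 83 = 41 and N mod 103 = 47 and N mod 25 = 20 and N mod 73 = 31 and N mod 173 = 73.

The moduli are pairwise coprime; M = 83·103·25·73·173 = 2699133025.
M/83 = 32519675; 32519675 ≡ 26 (mod 83); 26·16 ≡ 1, so inverse 16.
M/103 = 26205175; 26205175 ≡ 18 (mod 103); 18·63 ≡ 1, so inverse 63.
M/25 = 107965321; 107965321 ≡ 21 (mod 25); 21·6 ≡ 1, so inverse 6.
M/73 = 36974425; 36974425 ≡ 71 (mod 73); 71·36 ≡ 1, so inverse 36.
M/173 = 15601925; 15601925 ≡ 93 (mod 173); 93·80 ≡ 1, so inverse 80.
N ≡ 41·32519675·16 + 47·26205175·63 + 20·107965321·6 + 31·36974425·36 + 73·15601925·80 = 244260968795.
244260968795 mod 2699133025 = 1338996545.

1338996545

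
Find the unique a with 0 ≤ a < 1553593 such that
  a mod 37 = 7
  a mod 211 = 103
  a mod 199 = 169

The moduli are pairwise coprime; N = 37·211·199 = 1553593.
N/37 = 41989; 41989 ≡ 31 (mod 37); 31·6 ≡ 1, so inverse 6.
N/211 = 7363; 7363 ≡ 189 (mod 211); 189·163 ≡ 1, so inverse 163.
N/199 = 7807; 7807 ≡ 46 (mod 199); 46·13 ≡ 1, so inverse 13.
a ≡ 7·41989·6 + 103·7363·163 + 169·7807·13 = 142532924.
142532924 mod 1553593 = 1155961.

1155961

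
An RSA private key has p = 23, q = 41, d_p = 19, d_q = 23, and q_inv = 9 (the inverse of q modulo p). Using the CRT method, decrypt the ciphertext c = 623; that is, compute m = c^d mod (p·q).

348

m₁ = c^(d_p) mod p: c ≡ 2 (mod 23), and 2^19 mod 23 = 3.
m₂ = c^(d_q) mod q: c ≡ 8 (mod 41), and 8^23 mod 41 = 20.
h = q_inv·(m₁ − m₂) mod p = 9·(3 − 20) mod 23 = 8.
m = m₂ + h·q = 20 + 8·41 = 348.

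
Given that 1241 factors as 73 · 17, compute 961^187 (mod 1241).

780

Mod 73: 961 ≡ 12; by Fermat, exponent reduces to 187 mod 72 = 43; 12^43 ≡ 50 (mod 73).
Mod 17: 961 ≡ 9; by Fermat, exponent reduces to 187 mod 16 = 11; 9^11 ≡ 15 (mod 17).
Combine by CRT: x ≡ 50 (mod 73), x ≡ 15 (mod 17) ⇒ x ≡ 780 (mod 1241).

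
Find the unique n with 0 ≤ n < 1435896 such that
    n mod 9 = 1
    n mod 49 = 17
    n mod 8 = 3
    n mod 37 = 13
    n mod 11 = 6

852715

The moduli are pairwise coprime; M = 9·49·8·37·11 = 1435896.
M/9 = 159544; 159544 ≡ 1 (mod 9), inverse 1.
M/49 = 29304; 29304 ≡ 2 (mod 49); 2·25 ≡ 1, so inverse 25.
M/8 = 179487; 179487 ≡ 7 (mod 8); 7·7 ≡ 1, so inverse 7.
M/37 = 38808; 38808 ≡ 32 (mod 37); 32·22 ≡ 1, so inverse 22.
M/11 = 130536; 130536 ≡ 10 (mod 11); 10·10 ≡ 1, so inverse 10.
n ≡ 1·159544·1 + 17·29304·25 + 3·179487·7 + 13·38808·22 + 6·130536·10 = 35314219.
35314219 mod 1435896 = 852715.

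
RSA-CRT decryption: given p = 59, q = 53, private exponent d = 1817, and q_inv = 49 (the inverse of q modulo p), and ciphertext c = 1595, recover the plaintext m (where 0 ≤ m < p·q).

d_p = d mod (p−1) = 1817 mod 58 = 19; d_q = d mod (q−1) = 49.
m₁ = c^(d_p) mod p: c ≡ 2 (mod 59), and 2^19 mod 59 = 14.
m₂ = c^(d_q) mod q: c ≡ 5 (mod 53), and 5^49 mod 53 = 14.
h = q_inv·(m₁ − m₂) mod p = 49·(14 − 14) mod 59 = 0.
m = m₂ + h·q = 14 + 0·53 = 14.

14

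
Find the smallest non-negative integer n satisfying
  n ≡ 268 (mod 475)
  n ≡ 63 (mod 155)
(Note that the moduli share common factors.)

12618

Combine the congruences pairwise.
gcd(475, 155) = 5 and 5 | (63 − 268), so the pair is consistent; merging gives n ≡ 12618 (mod 14725), where 14725 = lcm(475, 155).
The solution is unique modulo lcm(475, 155) = 14725.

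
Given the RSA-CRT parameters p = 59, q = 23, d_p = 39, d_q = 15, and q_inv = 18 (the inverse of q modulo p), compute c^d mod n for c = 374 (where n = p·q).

m₁ = c^(d_p) mod p: c ≡ 20 (mod 59), and 20^39 mod 59 = 53.
m₂ = c^(d_q) mod q: c ≡ 6 (mod 23), and 6^15 mod 23 = 8.
h = q_inv·(m₁ − m₂) mod p = 18·(53 − 8) mod 59 = 43.
m = m₂ + h·q = 8 + 43·23 = 997.

997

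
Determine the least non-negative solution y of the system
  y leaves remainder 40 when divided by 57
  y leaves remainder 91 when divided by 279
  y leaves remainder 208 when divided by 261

111133

gcd(57, 279) = 3 and 3 | (91 − 40), so the pair is consistent; merging gives y ≡ 5113 (mod 5301), where 5301 = lcm(57, 279).
gcd(5301, 261) = 9 and 9 | (208 − 5113), so the pair is consistent; merging gives y ≡ 111133 (mod 153729), where 153729 = lcm(5301, 261).
The solution is unique modulo lcm(57, 279, 261) = 153729.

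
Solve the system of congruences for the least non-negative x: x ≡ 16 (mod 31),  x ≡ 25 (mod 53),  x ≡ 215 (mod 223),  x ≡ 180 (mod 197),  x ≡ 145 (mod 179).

From x ≡ 16 (mod 31) write x = 16 + 31t. Substituting into x ≡ 25 (mod 53) gives 31t ≡ 9 (mod 53), and since 31⁻¹ ≡ 12 (mod 53), t ≡ 2. Hence x ≡ 16 + 31·2 = 78 (mod 1643).
From x ≡ 78 (mod 1643) write x = 78 + 1643t. Substituting into x ≡ 215 (mod 223) gives 1643t ≡ 137 (mod 223), and since 82⁻¹ ≡ 68 (mod 223), t ≡ 173. Hence x ≡ 78 + 1643·173 = 284317 (mod 366389).
From x ≡ 284317 (mod 366389) write x = 284317 + 366389t. Substituting into x ≡ 180 (mod 197) gives 366389t ≡ 134 (mod 197), and since 166⁻¹ ≡ 108 (mod 197), t ≡ 91. Hence x ≡ 284317 + 366389·91 = 33625716 (mod 72178633).
From x ≡ 33625716 (mod 72178633) write x = 33625716 + 72178633t. Substituting into x ≡ 145 (mod 179) gives 72178633t ≡ 116 (mod 179), and since 105⁻¹ ≡ 104 (mod 179), t ≡ 71. Hence x ≡ 33625716 + 72178633·71 = 5158308659 (mod 12919975307).

5158308659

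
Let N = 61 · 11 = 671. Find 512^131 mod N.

281

Mod 61: 512 ≡ 24; by Fermat, exponent reduces to 131 mod 60 = 11; 24^11 ≡ 37 (mod 61).
Mod 11: 512 ≡ 6; by Fermat, exponent reduces to 131 mod 10 = 1; 6^1 ≡ 6 (mod 11).
Combine by CRT: x ≡ 37 (mod 61), x ≡ 6 (mod 11) ⇒ x ≡ 281 (mod 671).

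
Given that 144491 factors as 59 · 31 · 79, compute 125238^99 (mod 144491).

78290

Mod 59: 125238 ≡ 40; by Fermat, exponent reduces to 99 mod 58 = 41; 40^41 ≡ 56 (mod 59).
Mod 31: 125238 ≡ 29; by Fermat, exponent reduces to 99 mod 30 = 9; 29^9 ≡ 15 (mod 31).
Mod 79: 125238 ≡ 23; by Fermat, exponent reduces to 99 mod 78 = 21; 23^21 ≡ 1 (mod 79).
Combine by CRT: x ≡ 56 (mod 59), x ≡ 15 (mod 31), x ≡ 1 (mod 79) ⇒ x ≡ 78290 (mod 144491).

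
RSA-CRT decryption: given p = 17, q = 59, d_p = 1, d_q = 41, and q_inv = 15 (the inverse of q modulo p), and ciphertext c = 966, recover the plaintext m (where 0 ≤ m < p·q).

m₁ = c^(d_p) mod p: c ≡ 14 (mod 17), and 14^1 mod 17 = 14.
m₂ = c^(d_q) mod q: c ≡ 22 (mod 59), and 22^41 mod 59 = 53.
h = q_inv·(m₁ − m₂) mod p = 15·(14 − 53) mod 17 = 10.
m = m₂ + h·q = 53 + 10·59 = 643.

643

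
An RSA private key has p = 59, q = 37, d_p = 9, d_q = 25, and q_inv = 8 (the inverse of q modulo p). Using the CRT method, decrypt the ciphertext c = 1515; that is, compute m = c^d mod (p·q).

m₁ = c^(d_p) mod p: c ≡ 40 (mod 59), and 40^9 mod 59 = 47.
m₂ = c^(d_q) mod q: c ≡ 35 (mod 37), and 35^25 mod 37 = 17.
h = q_inv·(m₁ − m₂) mod p = 8·(47 − 17) mod 59 = 4.
m = m₂ + h·q = 17 + 4·37 = 165.

165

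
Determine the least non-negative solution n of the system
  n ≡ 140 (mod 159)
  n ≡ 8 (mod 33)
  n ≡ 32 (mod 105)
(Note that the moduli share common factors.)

gcd(159, 33) = 3 and 3 | (8 − 140), so the pair is consistent; merging gives n ≡ 140 (mod 1749), where 1749 = lcm(159, 33).
gcd(1749, 105) = 3 and 3 | (32 − 140), so the pair is consistent; merging gives n ≡ 5387 (mod 61215), where 61215 = lcm(1749, 105).
The solution is unique modulo lcm(159, 33, 105) = 61215.

5387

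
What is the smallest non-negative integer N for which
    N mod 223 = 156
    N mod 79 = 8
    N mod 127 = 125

878330

Combine the congruences pairwise.
From N ≡ 156 (mod 223) write N = 156 + 223t. Substituting into N ≡ 8 (mod 79) gives 223t ≡ 10 (mod 79), and since 65⁻¹ ≡ 62 (mod 79), t ≡ 67. Hence N ≡ 156 + 223·67 = 15097 (mod 17617).
From N ≡ 15097 (mod 17617) write N = 15097 + 17617t. Substituting into N ≡ 125 (mod 127) gives 17617t ≡ 14 (mod 127), and since 91⁻¹ ≡ 67 (mod 127), t ≡ 49. Hence N ≡ 15097 + 17617·49 = 878330 (mod 2237359).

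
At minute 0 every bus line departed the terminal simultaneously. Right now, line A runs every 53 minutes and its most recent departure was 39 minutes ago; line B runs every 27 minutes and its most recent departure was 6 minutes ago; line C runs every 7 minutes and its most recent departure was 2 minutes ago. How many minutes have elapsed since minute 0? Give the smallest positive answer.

The moduli are pairwise coprime; N = 53·27·7 = 10017.
N/53 = 189; 189 ≡ 30 (mod 53); 30·23 ≡ 1, so inverse 23.
N/27 = 371; 371 ≡ 20 (mod 27); 20·23 ≡ 1, so inverse 23.
N/7 = 1431; 1431 ≡ 3 (mod 7); 3·5 ≡ 1, so inverse 5.
t ≡ 39·189·23 + 6·371·23 + 2·1431·5 = 235041.
235041 mod 10017 = 4650.

4650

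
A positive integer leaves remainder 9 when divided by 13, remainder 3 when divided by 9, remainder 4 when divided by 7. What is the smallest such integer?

The moduli are pairwise coprime; N = 13·9·7 = 819.
N/13 = 63; 63 ≡ 11 (mod 13); 11·6 ≡ 1, so inverse 6.
N/9 = 91; 91 ≡ 1 (mod 9), inverse 1.
N/7 = 117; 117 ≡ 5 (mod 7); 5·3 ≡ 1, so inverse 3.
t ≡ 9·63·6 + 3·91·1 + 4·117·3 = 5079.
5079 mod 819 = 165.

165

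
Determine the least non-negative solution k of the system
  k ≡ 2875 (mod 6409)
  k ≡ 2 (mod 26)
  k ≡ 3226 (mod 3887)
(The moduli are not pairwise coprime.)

329734

gcd(6409, 26) = 13 and 13 | (2 − 2875), so the pair is consistent; merging gives k ≡ 9284 (mod 12818), where 12818 = lcm(6409, 26).
gcd(12818, 3887) = 13 and 13 | (3226 − 9284), so the pair is consistent; merging gives k ≡ 329734 (mod 3832582), where 3832582 = lcm(12818, 3887).
The solution is unique modulo lcm(6409, 26, 3887) = 3832582.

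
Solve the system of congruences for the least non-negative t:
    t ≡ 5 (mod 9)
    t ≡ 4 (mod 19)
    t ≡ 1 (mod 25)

3101

The moduli are pairwise coprime; N = 9·19·25 = 4275.
N/9 = 475; 475 ≡ 7 (mod 9); 7·4 ≡ 1, so inverse 4.
N/19 = 225; 225 ≡ 16 (mod 19); 16·6 ≡ 1, so inverse 6.
N/25 = 171; 171 ≡ 21 (mod 25); 21·6 ≡ 1, so inverse 6.
t ≡ 5·475·4 + 4·225·6 + 1·171·6 = 15926.
15926 mod 4275 = 3101.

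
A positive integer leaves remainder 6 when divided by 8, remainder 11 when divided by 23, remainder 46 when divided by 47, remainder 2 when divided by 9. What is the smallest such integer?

55694

The moduli are pairwise coprime; M = 8·23·47·9 = 77832.
M/8 = 9729; 9729 ≡ 1 (mod 8), inverse 1.
M/23 = 3384; 3384 ≡ 3 (mod 23); 3·8 ≡ 1, so inverse 8.
M/47 = 1656; 1656 ≡ 11 (mod 47); 11·30 ≡ 1, so inverse 30.
M/9 = 8648; 8648 ≡ 8 (mod 9); 8·8 ≡ 1, so inverse 8.
n ≡ 6·9729·1 + 11·3384·8 + 46·1656·30 + 2·8648·8 = 2779814.
2779814 mod 77832 = 55694.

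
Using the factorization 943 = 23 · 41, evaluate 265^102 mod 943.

49

Mod 23: 265 ≡ 12; by Fermat, exponent reduces to 102 mod 22 = 14; 12^14 ≡ 3 (mod 23).
Mod 41: 265 ≡ 19; by Fermat, exponent reduces to 102 mod 40 = 22; 19^22 ≡ 8 (mod 41).
Combine by CRT: x ≡ 3 (mod 23), x ≡ 8 (mod 41) ⇒ x ≡ 49 (mod 943).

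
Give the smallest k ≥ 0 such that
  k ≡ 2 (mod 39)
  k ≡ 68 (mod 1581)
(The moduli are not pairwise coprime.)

12716

gcd(39, 1581) = 3 and 3 | (68 − 2), so the pair is consistent; merging gives k ≡ 12716 (mod 20553), where 20553 = lcm(39, 1581).
The solution is unique modulo lcm(39, 1581) = 20553.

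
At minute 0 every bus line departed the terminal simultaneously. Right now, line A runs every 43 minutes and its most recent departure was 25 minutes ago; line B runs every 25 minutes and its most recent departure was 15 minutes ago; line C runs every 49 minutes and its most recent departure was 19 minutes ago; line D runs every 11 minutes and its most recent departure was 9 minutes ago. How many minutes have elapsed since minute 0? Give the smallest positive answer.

307690

The moduli are pairwise coprime; N = 43·25·49·11 = 579425.
N/43 = 13475; 13475 ≡ 16 (mod 43); 16·35 ≡ 1, so inverse 35.
N/25 = 23177; 23177 ≡ 2 (mod 25); 2·13 ≡ 1, so inverse 13.
N/49 = 11825; 11825 ≡ 16 (mod 49); 16·46 ≡ 1, so inverse 46.
N/11 = 52675; 52675 ≡ 7 (mod 11); 7·8 ≡ 1, so inverse 8.
t ≡ 25·13475·35 + 15·23177·13 + 19·11825·46 + 9·52675·8 = 30437790.
30437790 mod 579425 = 307690.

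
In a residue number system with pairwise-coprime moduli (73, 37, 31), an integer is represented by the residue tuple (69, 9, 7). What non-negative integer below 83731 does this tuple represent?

Combine the congruences pairwise.
From x ≡ 69 (mod 73) write x = 69 + 73t. Substituting into x ≡ 9 (mod 37) gives 73t ≡ 14 (mod 37), and since 36⁻¹ ≡ 36 (mod 37), t ≡ 23. Hence x ≡ 69 + 73·23 = 1748 (mod 2701).
From x ≡ 1748 (mod 2701) write x = 1748 + 2701t. Substituting into x ≡ 7 (mod 31) gives 2701t ≡ 26 (mod 31), and since 4⁻¹ ≡ 8 (mod 31), t ≡ 22. Hence x ≡ 1748 + 2701·22 = 61170 (mod 83731).

61170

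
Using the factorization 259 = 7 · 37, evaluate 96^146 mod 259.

151

Mod 7: 96 ≡ 5; by Fermat, exponent reduces to 146 mod 6 = 2; 5^2 ≡ 4 (mod 7).
Mod 37: 96 ≡ 22; by Fermat, exponent reduces to 146 mod 36 = 2; 22^2 ≡ 3 (mod 37).
Combine by CRT: x ≡ 4 (mod 7), x ≡ 3 (mod 37) ⇒ x ≡ 151 (mod 259).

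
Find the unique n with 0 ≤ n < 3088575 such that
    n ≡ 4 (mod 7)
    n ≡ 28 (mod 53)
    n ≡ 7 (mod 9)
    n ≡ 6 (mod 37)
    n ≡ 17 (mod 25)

2964742

From n ≡ 4 (mod 7) write n = 4 + 7t. Substituting into n ≡ 28 (mod 53) gives 7t ≡ 24 (mod 53), and since 7⁻¹ ≡ 38 (mod 53), t ≡ 11. Hence n ≡ 4 + 7·11 = 81 (mod 371).
From n ≡ 81 (mod 371) write n = 81 + 371t. Substituting into n ≡ 7 (mod 9) gives 371t ≡ 7 (mod 9), and since 2⁻¹ ≡ 5 (mod 9), t ≡ 8. Hence n ≡ 81 + 371·8 = 3049 (mod 3339).
From n ≡ 3049 (mod 3339) write n = 3049 + 3339t. Substituting into n ≡ 6 (mod 37) gives 3339t ≡ 28 (mod 37), and since 9⁻¹ ≡ 33 (mod 37), t ≡ 36. Hence n ≡ 3049 + 3339·36 = 123253 (mod 123543).
From n ≡ 123253 (mod 123543) write n = 123253 + 123543t. Substituting into n ≡ 17 (mod 25) gives 123543t ≡ 14 (mod 25), and since 18⁻¹ ≡ 7 (mod 25), t ≡ 23. Hence n ≡ 123253 + 123543·23 = 2964742 (mod 3088575).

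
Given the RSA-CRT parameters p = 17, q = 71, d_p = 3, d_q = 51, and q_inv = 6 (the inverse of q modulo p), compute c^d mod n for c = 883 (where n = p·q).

m₁ = c^(d_p) mod p: c ≡ 16 (mod 17), and 16^3 mod 17 = 16.
m₂ = c^(d_q) mod q: c ≡ 31 (mod 71), and 31^51 mod 71 = 7.
h = q_inv·(m₁ − m₂) mod p = 6·(16 − 7) mod 17 = 3.
m = m₂ + h·q = 7 + 3·71 = 220.

220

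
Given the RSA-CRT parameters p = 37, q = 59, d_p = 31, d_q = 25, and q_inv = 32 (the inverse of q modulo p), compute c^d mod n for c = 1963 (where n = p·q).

540

m₁ = c^(d_p) mod p: c ≡ 2 (mod 37), and 2^31 mod 37 = 22.
m₂ = c^(d_q) mod q: c ≡ 16 (mod 59), and 16^25 mod 59 = 9.
h = q_inv·(m₁ − m₂) mod p = 32·(22 − 9) mod 37 = 9.
m = m₂ + h·q = 9 + 9·59 = 540.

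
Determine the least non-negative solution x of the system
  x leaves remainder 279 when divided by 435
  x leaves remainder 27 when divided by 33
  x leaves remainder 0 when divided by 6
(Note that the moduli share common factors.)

5934

Combine the congruences pairwise.
gcd(435, 33) = 3 and 3 | (27 − 279), so the pair is consistent; merging gives x ≡ 1149 (mod 4785), where 4785 = lcm(435, 33).
gcd(4785, 6) = 3 and 3 | (0 − 1149), so the pair is consistent; merging gives x ≡ 5934 (mod 9570), where 9570 = lcm(4785, 6).
The solution is unique modulo lcm(435, 33, 6) = 9570.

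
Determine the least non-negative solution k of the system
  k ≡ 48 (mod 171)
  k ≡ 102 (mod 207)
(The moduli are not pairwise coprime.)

1758

Combine the congruences pairwise.
gcd(171, 207) = 9 and 9 | (102 − 48), so the pair is consistent; merging gives k ≡ 1758 (mod 3933), where 3933 = lcm(171, 207).
The solution is unique modulo lcm(171, 207) = 3933.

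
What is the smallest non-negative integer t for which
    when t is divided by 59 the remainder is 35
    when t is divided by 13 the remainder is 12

389

From t ≡ 35 (mod 59) write t = 35 + 59s. Substituting into t ≡ 12 (mod 13) gives 59s ≡ 3 (mod 13), and since 7⁻¹ ≡ 2 (mod 13), s ≡ 6. Hence t ≡ 35 + 59·6 = 389 (mod 767).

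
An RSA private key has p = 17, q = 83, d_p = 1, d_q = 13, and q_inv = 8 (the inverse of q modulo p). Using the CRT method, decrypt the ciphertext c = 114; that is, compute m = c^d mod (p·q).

m₁ = c^(d_p) mod p: c ≡ 12 (mod 17), and 12^1 mod 17 = 12.
m₂ = c^(d_q) mod q: c ≡ 31 (mod 83), and 31^13 mod 83 = 4.
h = q_inv·(m₁ − m₂) mod p = 8·(12 − 4) mod 17 = 13.
m = m₂ + h·q = 4 + 13·83 = 1083.

1083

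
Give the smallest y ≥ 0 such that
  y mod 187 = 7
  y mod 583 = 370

5617

gcd(187, 583) = 11 and 11 | (370 − 7), so the pair is consistent; merging gives y ≡ 5617 (mod 9911), where 9911 = lcm(187, 583).
The solution is unique modulo lcm(187, 583) = 9911.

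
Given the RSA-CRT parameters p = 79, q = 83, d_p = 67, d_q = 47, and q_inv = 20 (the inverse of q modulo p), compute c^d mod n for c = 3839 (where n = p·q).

m₁ = c^(d_p) mod p: c ≡ 47 (mod 79), and 47^67 mod 79 = 7.
m₂ = c^(d_q) mod q: c ≡ 21 (mod 83), and 21^47 mod 83 = 63.
h = q_inv·(m₁ − m₂) mod p = 20·(7 − 63) mod 79 = 65.
m = m₂ + h·q = 63 + 65·83 = 5458.

5458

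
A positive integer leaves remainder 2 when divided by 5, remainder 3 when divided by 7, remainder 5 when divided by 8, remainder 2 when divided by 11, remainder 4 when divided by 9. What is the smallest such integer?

The moduli are pairwise coprime; M = 5·7·8·11·9 = 27720.
M/5 = 5544; 5544 ≡ 4 (mod 5); 4·4 ≡ 1, so inverse 4.
M/7 = 3960; 3960 ≡ 5 (mod 7); 5·3 ≡ 1, so inverse 3.
M/8 = 3465; 3465 ≡ 1 (mod 8), inverse 1.
M/11 = 2520; 2520 ≡ 1 (mod 11), inverse 1.
M/9 = 3080; 3080 ≡ 2 (mod 9); 2·5 ≡ 1, so inverse 5.
N ≡ 2·5544·4 + 3·3960·3 + 5·3465·1 + 2·2520·1 + 4·3080·5 = 163957.
163957 mod 27720 = 25357.

25357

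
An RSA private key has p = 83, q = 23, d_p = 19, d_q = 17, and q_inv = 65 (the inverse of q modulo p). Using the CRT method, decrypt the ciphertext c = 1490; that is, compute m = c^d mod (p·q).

m₁ = c^(d_p) mod p: c ≡ 79 (mod 83), and 79^19 mod 83 = 52.
m₂ = c^(d_q) mod q: c ≡ 18 (mod 23), and 18^17 mod 23 = 8.
h = q_inv·(m₁ − m₂) mod p = 65·(52 − 8) mod 83 = 38.
m = m₂ + h·q = 8 + 38·23 = 882.

882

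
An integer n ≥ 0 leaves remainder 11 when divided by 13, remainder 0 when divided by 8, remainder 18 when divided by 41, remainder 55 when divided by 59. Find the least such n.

The moduli are pairwise coprime; M = 13·8·41·59 = 251576.
M/13 = 19352; 19352 ≡ 8 (mod 13); 8·5 ≡ 1, so inverse 5.
M/8 = 31447; 31447 ≡ 7 (mod 8); 7·7 ≡ 1, so inverse 7.
M/41 = 6136; 6136 ≡ 27 (mod 41); 27·38 ≡ 1, so inverse 38.
M/59 = 4264; 4264 ≡ 16 (mod 59); 16·48 ≡ 1, so inverse 48.
n ≡ 11·19352·5 + 0·31447·7 + 18·6136·38 + 55·4264·48 = 16518344.
16518344 mod 251576 = 165904.

165904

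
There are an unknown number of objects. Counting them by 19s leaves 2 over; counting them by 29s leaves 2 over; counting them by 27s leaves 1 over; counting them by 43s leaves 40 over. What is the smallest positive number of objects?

27001

The moduli are pairwise coprime; M = 19·29·27·43 = 639711.
M/19 = 33669; 33669 ≡ 1 (mod 19), inverse 1.
M/29 = 22059; 22059 ≡ 19 (mod 29); 19·26 ≡ 1, so inverse 26.
M/27 = 23693; 23693 ≡ 14 (mod 27); 14·2 ≡ 1, so inverse 2.
M/43 = 14877; 14877 ≡ 42 (mod 43); 42·42 ≡ 1, so inverse 42.
N ≡ 2·33669·1 + 2·22059·26 + 1·23693·2 + 40·14877·42 = 26255152.
26255152 mod 639711 = 27001.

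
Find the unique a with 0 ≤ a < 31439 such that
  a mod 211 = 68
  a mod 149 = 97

20957

Combine the congruences pairwise.
From a ≡ 68 (mod 211) write a = 68 + 211t. Substituting into a ≡ 97 (mod 149) gives 211t ≡ 29 (mod 149), and since 62⁻¹ ≡ 137 (mod 149), t ≡ 99. Hence a ≡ 68 + 211·99 = 20957 (mod 31439).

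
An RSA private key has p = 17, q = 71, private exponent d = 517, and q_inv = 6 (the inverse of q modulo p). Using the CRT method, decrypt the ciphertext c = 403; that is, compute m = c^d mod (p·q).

d_p = d mod (p−1) = 517 mod 16 = 5; d_q = d mod (q−1) = 27.
m₁ = c^(d_p) mod p: c ≡ 12 (mod 17), and 12^5 mod 17 = 3.
m₂ = c^(d_q) mod q: c ≡ 48 (mod 71), and 48^27 mod 71 = 37.
h = q_inv·(m₁ − m₂) mod p = 6·(3 − 37) mod 17 = 0.
m = m₂ + h·q = 37 + 0·71 = 37.

37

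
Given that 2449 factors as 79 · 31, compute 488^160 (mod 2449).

Mod 79: 488 ≡ 14; by Fermat, exponent reduces to 160 mod 78 = 4; 14^4 ≡ 22 (mod 79).
Mod 31: 488 ≡ 23; by Fermat, exponent reduces to 160 mod 30 = 10; 23^10 ≡ 1 (mod 31).
Combine by CRT: x ≡ 22 (mod 79), x ≡ 1 (mod 31) ⇒ x ≡ 1365 (mod 2449).

1365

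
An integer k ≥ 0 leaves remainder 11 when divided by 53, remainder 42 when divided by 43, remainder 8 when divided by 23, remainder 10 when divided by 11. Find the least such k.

525029

The moduli are pairwise coprime; N = 53·43·23·11 = 576587.
N/53 = 10879; 10879 ≡ 14 (mod 53); 14·19 ≡ 1, so inverse 19.
N/43 = 13409; 13409 ≡ 36 (mod 43); 36·6 ≡ 1, so inverse 6.
N/23 = 25069; 25069 ≡ 22 (mod 23); 22·22 ≡ 1, so inverse 22.
N/11 = 52417; 52417 ≡ 2 (mod 11); 2·6 ≡ 1, so inverse 6.
k ≡ 11·10879·19 + 42·13409·6 + 8·25069·22 + 10·52417·6 = 13209943.
13209943 mod 576587 = 525029.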